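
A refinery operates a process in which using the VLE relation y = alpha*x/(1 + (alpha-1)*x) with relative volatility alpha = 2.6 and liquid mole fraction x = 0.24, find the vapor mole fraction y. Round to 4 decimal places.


y = alpha*x / (1 + (alpha-1)*x)
y = 2.6*0.24 / (1 + (2.6-1)*0.24)
y = 0.624 / (1 + 0.384)
y = 0.624 / 1.384
y = 0.4509


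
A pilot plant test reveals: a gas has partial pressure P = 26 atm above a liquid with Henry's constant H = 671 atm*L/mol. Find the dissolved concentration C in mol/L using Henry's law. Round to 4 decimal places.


C = P / H
C = 26 / 671
C = 0.0387 mol/L


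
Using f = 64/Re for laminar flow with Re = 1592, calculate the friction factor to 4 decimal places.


f = 64 / Re
f = 64 / 1592
f = 0.0402


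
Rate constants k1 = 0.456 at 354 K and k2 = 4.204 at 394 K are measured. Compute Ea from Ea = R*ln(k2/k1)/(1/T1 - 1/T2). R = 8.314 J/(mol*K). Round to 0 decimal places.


Ea = R * ln(k2/k1) / (1/T1 - 1/T2)
ln(k2/k1) = ln(4.204/0.456) = 2.2212989
1/T1 - 1/T2 = 1/354 - 1/394 = 0.000286787691
Ea = 8.314 * 2.2212989 / 0.000286787691
Ea = 64396 J/mol


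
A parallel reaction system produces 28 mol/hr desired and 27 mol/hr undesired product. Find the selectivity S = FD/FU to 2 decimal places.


S = desired product rate / undesired product rate
S = 28 / 27
S = 1.04


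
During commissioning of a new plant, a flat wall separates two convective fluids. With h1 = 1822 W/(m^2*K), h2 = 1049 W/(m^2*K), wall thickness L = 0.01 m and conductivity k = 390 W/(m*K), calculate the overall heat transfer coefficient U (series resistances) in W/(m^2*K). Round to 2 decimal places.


1/U = 1/h1 + L/k + 1/h2
1/U = 1/1822 + 0.01/390 + 1/1049
1/U = 0.0005488474 + 2.5641e-05 + 0.0009532888
1/U = 0.0015277772
U = 654.55 W/(m^2*K)


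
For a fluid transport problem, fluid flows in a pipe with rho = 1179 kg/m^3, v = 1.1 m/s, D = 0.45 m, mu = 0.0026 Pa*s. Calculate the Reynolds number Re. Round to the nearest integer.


Re = rho * v * D / mu
Re = 1179 * 1.1 * 0.45 / 0.0026
Re = 583.605 / 0.0026
Re = 224463


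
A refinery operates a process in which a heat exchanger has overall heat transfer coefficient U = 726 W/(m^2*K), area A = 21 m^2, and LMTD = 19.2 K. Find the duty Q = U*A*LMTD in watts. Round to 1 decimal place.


Q = U * A * LMTD
Q = 726 * 21 * 19.2
Q = 292723.2 W


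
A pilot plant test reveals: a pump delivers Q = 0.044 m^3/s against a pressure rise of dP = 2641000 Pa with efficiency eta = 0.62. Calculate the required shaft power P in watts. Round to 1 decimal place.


P = Q * dP / eta
P = 0.044 * 2641000 / 0.62
P = 116204.0 / 0.62
P = 187425.8 W


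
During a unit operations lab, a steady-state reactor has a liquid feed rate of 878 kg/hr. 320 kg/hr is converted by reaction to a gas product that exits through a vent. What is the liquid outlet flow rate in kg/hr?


Steady-state mass balance on the main outlet: F_out = F_in - F_removed
F_out = 878 - 320
F_out = 558 kg/hr


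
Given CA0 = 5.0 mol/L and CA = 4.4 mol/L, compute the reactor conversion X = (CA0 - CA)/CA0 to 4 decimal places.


X = (CA0 - CA) / CA0
X = (5.0 - 4.4) / 5.0
X = 0.6 / 5.0
X = 0.1200


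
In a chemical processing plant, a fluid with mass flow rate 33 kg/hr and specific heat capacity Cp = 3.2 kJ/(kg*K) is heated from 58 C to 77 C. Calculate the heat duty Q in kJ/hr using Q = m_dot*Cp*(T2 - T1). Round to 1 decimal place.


Q = m_dot * Cp * (T2 - T1)
Q = 33 * 3.2 * (77 - 58)
Q = 33 * 3.2 * 19
Q = 2006.4 kJ/hr


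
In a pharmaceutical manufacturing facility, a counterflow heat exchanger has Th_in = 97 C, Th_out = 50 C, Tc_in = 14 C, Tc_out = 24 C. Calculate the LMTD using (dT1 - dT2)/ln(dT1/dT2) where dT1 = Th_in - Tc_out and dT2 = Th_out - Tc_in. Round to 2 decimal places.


dT1 = Th_in - Tc_out = 97 - 24 = 73
dT2 = Th_out - Tc_in = 50 - 14 = 36
LMTD = (dT1 - dT2) / ln(dT1/dT2)
LMTD = (73 - 36) / ln(73/36)
LMTD = 52.34 K


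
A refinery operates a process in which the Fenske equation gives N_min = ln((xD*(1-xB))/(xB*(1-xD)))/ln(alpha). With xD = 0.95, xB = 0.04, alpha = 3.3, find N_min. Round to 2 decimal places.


N_min = ln((xD*(1-xB))/(xB*(1-xD))) / ln(alpha)
Numerator inside ln: 0.912 / 0.002 = 456.0
ln(456.0) = 6.122493
ln(alpha) = ln(3.3) = 1.193922
N_min = 6.122493 / 1.193922 = 5.13


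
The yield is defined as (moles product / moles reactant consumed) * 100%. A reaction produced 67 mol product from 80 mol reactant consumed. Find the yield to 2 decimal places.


Yield = (moles product / moles consumed) * 100%
Yield = (67 / 80) * 100
Yield = 0.8375 * 100
Yield = 83.75%


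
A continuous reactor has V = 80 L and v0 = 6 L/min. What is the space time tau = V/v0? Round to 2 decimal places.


tau = V / v0
tau = 80 / 6
tau = 13.33 min


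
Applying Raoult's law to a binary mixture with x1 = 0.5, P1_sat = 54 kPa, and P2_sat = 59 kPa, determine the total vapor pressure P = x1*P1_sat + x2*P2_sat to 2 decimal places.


P = x1*P1_sat + x2*P2_sat
x2 = 1 - x1 = 1 - 0.5 = 0.5
P = 0.5*54 + 0.5*59
P = 27.0 + 29.5
P = 56.50 kPa


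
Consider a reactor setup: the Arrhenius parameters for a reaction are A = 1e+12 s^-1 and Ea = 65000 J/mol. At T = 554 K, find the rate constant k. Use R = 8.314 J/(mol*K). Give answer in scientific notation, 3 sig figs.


k = A * exp(-Ea/(R*T))
k = 1e+12 * exp(-65000 / (8.314 * 554))
k = 1e+12 * exp(-14.112163)
k = 7.43e+05


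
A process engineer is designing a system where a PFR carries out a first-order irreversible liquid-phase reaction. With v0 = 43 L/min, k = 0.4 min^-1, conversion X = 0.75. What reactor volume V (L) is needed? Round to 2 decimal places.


V = (v0/k) * ln(1/(1-X))
V = (43/0.4) * ln(1/(1-0.75))
V = 107.5 * ln(4.0)
V = 107.5 * 1.386294
V = 149.03 L


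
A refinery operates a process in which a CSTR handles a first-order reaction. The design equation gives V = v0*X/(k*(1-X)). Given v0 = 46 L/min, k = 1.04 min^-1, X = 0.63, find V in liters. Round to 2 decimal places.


V = v0 * X / (k * (1 - X))
V = 46 * 0.63 / (1.04 * (1 - 0.63))
V = 28.98 / (1.04 * 0.37)
V = 28.98 / 0.3848
V = 75.31 L


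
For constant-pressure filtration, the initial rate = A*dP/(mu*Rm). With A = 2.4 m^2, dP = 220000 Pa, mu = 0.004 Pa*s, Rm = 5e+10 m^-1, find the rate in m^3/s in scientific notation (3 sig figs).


rate = A * dP / (mu * Rm)
rate = 2.4 * 220000 / (0.004 * 5e+10)
rate = 528000.0 / 2.000e+08
rate = 2.64e-03 m^3/s


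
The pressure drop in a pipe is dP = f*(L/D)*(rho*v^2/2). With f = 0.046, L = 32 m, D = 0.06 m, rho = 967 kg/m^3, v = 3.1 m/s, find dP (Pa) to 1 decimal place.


dP = f * (L/D) * (rho*v^2/2)
dP = 0.046 * (32/0.06) * (967*3.1^2/2)
L/D = 533.33333333
rho*v^2/2 = 967*9.61/2 = 4646.435
dP = 0.046 * 533.33333333 * 4646.435
dP = 113992.5 Pa


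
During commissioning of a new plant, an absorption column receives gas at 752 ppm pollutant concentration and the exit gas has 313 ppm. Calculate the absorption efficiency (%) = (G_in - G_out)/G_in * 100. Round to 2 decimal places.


Efficiency = (G_in - G_out) / G_in * 100%
Efficiency = (752 - 313) / 752 * 100
Efficiency = 439 / 752 * 100
Efficiency = 58.38%


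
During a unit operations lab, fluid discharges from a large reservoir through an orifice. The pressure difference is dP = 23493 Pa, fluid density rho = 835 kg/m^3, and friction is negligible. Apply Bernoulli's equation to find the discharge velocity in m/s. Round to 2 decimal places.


v = sqrt(2*dP/rho)
v = sqrt(2*23493/835)
v = sqrt(56.270659)
v = 7.50 m/s


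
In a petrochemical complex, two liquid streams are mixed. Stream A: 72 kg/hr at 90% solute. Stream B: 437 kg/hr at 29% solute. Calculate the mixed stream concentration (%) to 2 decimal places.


Mass balance on solute: F1*x1 + F2*x2 = F3*x3
F3 = F1 + F2 = 72 + 437 = 509 kg/hr
x3 = (F1*x1 + F2*x2)/F3
x3 = (72*0.9 + 437*0.29) / 509
x3 = 37.63%


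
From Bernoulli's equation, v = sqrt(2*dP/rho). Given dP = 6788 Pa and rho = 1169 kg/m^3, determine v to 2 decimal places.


v = sqrt(2*dP/rho)
v = sqrt(2*6788/1169)
v = sqrt(11.613345)
v = 3.41 m/s


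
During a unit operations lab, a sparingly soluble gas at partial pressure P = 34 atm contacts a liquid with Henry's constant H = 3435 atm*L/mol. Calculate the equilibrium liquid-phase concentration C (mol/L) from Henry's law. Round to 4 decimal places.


C = P / H
C = 34 / 3435
C = 0.0099 mol/L


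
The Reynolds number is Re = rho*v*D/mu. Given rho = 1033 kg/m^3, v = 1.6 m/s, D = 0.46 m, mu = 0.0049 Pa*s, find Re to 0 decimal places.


Re = rho * v * D / mu
Re = 1033 * 1.6 * 0.46 / 0.0049
Re = 760.288 / 0.0049
Re = 155161


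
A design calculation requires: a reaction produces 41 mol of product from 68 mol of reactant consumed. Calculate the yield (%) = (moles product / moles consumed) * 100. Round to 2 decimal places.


Yield = (moles product / moles consumed) * 100%
Yield = (41 / 68) * 100
Yield = 0.6029 * 100
Yield = 60.29%


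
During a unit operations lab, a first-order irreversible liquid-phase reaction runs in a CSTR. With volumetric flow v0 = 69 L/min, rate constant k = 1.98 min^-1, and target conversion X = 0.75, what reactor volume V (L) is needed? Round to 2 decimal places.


V = v0 * X / (k * (1 - X))
V = 69 * 0.75 / (1.98 * (1 - 0.75))
V = 51.75 / (1.98 * 0.25)
V = 51.75 / 0.495
V = 104.55 L


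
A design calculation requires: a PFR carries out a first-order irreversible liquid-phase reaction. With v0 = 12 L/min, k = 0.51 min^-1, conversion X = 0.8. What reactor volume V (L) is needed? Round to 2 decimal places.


V = (v0/k) * ln(1/(1-X))
V = (12/0.51) * ln(1/(1-0.8))
V = 23.529412 * ln(5.0)
V = 23.529412 * 1.609438
V = 37.87 L


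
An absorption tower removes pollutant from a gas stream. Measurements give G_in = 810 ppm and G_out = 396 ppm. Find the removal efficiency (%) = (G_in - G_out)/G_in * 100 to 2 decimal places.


Efficiency = (G_in - G_out) / G_in * 100%
Efficiency = (810 - 396) / 810 * 100
Efficiency = 414 / 810 * 100
Efficiency = 51.11%


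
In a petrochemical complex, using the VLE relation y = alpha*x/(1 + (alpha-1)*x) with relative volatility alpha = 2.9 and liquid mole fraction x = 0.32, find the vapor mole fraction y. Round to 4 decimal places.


y = alpha*x / (1 + (alpha-1)*x)
y = 2.9*0.32 / (1 + (2.9-1)*0.32)
y = 0.928 / (1 + 0.608)
y = 0.928 / 1.608
y = 0.5771


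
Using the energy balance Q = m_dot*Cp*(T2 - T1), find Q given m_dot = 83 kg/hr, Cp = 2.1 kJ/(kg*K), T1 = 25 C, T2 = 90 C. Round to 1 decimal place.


Q = m_dot * Cp * (T2 - T1)
Q = 83 * 2.1 * (90 - 25)
Q = 83 * 2.1 * 65
Q = 11329.5 kJ/hr


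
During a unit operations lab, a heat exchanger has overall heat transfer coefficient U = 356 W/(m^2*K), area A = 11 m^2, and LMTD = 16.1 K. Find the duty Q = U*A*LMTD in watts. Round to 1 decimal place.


Q = U * A * LMTD
Q = 356 * 11 * 16.1
Q = 63047.6 W


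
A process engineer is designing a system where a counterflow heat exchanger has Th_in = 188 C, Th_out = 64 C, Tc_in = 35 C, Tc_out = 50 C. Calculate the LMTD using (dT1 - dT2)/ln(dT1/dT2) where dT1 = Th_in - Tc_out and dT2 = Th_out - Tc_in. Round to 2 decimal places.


dT1 = Th_in - Tc_out = 188 - 50 = 138
dT2 = Th_out - Tc_in = 64 - 35 = 29
LMTD = (dT1 - dT2) / ln(dT1/dT2)
LMTD = (138 - 29) / ln(138/29)
LMTD = 69.87 K


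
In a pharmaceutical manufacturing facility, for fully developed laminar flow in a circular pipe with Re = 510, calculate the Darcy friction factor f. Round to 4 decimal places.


f = 64 / Re
f = 64 / 510
f = 0.1255


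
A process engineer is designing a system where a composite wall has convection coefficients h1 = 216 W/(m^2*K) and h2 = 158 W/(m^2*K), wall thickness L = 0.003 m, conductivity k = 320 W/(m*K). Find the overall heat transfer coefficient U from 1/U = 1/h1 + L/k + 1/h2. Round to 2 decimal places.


1/U = 1/h1 + L/k + 1/h2
1/U = 1/216 + 0.003/320 + 1/158
1/U = 0.0046296296 + 9.375e-06 + 0.0063291139
1/U = 0.0109681185
U = 91.17 W/(m^2*K)


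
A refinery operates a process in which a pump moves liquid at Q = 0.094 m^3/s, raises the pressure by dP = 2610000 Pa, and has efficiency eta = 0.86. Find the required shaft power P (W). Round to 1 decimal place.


P = Q * dP / eta
P = 0.094 * 2610000 / 0.86
P = 245340.0 / 0.86
P = 285279.1 W


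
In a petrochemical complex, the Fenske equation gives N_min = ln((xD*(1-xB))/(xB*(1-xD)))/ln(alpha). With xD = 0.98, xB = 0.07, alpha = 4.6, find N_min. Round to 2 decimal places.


N_min = ln((xD*(1-xB))/(xB*(1-xD))) / ln(alpha)
Numerator inside ln: 0.9114 / 0.0014 = 651.0
ln(651.0) = 6.47851
ln(alpha) = ln(4.6) = 1.526056
N_min = 6.47851 / 1.526056 = 4.25


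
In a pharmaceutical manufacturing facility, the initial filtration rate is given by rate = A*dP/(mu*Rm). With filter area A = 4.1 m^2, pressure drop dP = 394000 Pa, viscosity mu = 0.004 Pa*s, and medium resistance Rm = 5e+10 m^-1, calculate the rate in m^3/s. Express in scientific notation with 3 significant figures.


rate = A * dP / (mu * Rm)
rate = 4.1 * 394000 / (0.004 * 5e+10)
rate = 1615400.0 / 2.000e+08
rate = 8.08e-03 m^3/s


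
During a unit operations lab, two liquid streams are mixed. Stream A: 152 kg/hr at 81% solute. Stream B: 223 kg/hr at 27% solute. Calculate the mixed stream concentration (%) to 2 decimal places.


Mass balance on solute: F1*x1 + F2*x2 = F3*x3
F3 = F1 + F2 = 152 + 223 = 375 kg/hr
x3 = (F1*x1 + F2*x2)/F3
x3 = (152*0.81 + 223*0.27) / 375
x3 = 48.89%


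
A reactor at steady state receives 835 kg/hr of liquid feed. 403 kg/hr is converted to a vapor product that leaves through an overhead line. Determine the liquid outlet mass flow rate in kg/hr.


Steady-state mass balance on the main outlet: F_out = F_in - F_removed
F_out = 835 - 403
F_out = 432 kg/hr


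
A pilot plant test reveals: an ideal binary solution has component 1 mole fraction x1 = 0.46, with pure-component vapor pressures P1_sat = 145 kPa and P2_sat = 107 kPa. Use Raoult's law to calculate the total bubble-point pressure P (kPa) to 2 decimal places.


P = x1*P1_sat + x2*P2_sat
x2 = 1 - x1 = 1 - 0.46 = 0.54
P = 0.46*145 + 0.54*107
P = 66.7 + 57.78
P = 124.48 kPa


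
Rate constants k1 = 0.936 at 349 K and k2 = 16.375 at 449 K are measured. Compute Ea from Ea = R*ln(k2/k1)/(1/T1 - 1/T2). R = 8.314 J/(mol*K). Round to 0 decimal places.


Ea = R * ln(k2/k1) / (1/T1 - 1/T2)
ln(k2/k1) = ln(16.375/0.936) = 2.8618956
1/T1 - 1/T2 = 1/349 - 1/449 = 0.000638158021
Ea = 8.314 * 2.8618956 / 0.000638158021
Ea = 37285 J/mol


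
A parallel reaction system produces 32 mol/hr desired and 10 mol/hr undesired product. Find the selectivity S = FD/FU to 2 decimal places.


S = desired product rate / undesired product rate
S = 32 / 10
S = 3.20


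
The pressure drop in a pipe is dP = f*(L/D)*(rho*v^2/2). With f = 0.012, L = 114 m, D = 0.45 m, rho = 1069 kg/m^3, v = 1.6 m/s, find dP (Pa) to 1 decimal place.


dP = f * (L/D) * (rho*v^2/2)
dP = 0.012 * (114/0.45) * (1069*1.6^2/2)
L/D = 253.33333333
rho*v^2/2 = 1069*2.56/2 = 1368.32
dP = 0.012 * 253.33333333 * 1368.32
dP = 4159.7 Pa


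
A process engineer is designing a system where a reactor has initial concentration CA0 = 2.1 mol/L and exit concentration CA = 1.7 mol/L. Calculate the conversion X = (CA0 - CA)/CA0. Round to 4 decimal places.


X = (CA0 - CA) / CA0
X = (2.1 - 1.7) / 2.1
X = 0.4 / 2.1
X = 0.1905


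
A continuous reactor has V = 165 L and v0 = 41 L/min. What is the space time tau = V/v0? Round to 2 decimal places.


tau = V / v0
tau = 165 / 41
tau = 4.02 min


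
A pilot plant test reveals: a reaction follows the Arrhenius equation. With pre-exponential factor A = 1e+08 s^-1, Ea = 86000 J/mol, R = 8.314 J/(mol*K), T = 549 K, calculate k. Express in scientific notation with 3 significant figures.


k = A * exp(-Ea/(R*T))
k = 1e+08 * exp(-86000 / (8.314 * 549))
k = 1e+08 * exp(-18.841527)
k = 6.56e-01


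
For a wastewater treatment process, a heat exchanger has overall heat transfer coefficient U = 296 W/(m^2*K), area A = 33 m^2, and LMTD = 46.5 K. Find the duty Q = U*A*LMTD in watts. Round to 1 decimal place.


Q = U * A * LMTD
Q = 296 * 33 * 46.5
Q = 454212.0 W


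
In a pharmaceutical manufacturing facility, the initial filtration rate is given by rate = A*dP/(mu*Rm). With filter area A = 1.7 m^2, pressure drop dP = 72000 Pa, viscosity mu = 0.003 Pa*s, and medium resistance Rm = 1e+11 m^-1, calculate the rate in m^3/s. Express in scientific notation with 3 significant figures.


rate = A * dP / (mu * Rm)
rate = 1.7 * 72000 / (0.003 * 1e+11)
rate = 122400.0 / 3.000e+08
rate = 4.08e-04 m^3/s


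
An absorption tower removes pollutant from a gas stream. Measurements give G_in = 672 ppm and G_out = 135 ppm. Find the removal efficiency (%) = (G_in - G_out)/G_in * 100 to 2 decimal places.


Efficiency = (G_in - G_out) / G_in * 100%
Efficiency = (672 - 135) / 672 * 100
Efficiency = 537 / 672 * 100
Efficiency = 79.91%


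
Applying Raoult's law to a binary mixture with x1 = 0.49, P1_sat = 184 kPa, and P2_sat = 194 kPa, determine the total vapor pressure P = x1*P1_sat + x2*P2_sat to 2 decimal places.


P = x1*P1_sat + x2*P2_sat
x2 = 1 - x1 = 1 - 0.49 = 0.51
P = 0.49*184 + 0.51*194
P = 90.16 + 98.94
P = 189.10 kPa


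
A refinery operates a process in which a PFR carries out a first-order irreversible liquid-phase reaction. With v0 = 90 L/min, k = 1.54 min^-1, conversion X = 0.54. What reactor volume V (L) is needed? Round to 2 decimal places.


V = (v0/k) * ln(1/(1-X))
V = (90/1.54) * ln(1/(1-0.54))
V = 58.441558 * ln(2.173913)
V = 58.441558 * 0.776529
V = 45.38 L


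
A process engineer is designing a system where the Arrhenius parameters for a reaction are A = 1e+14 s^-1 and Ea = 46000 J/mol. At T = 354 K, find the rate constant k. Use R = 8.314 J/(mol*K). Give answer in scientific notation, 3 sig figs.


k = A * exp(-Ea/(R*T))
k = 1e+14 * exp(-46000 / (8.314 * 354))
k = 1e+14 * exp(-15.629481)
k = 1.63e+07


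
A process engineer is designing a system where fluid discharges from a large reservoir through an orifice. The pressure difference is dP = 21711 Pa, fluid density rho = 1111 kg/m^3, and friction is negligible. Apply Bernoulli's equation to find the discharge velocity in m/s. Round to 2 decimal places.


v = sqrt(2*dP/rho)
v = sqrt(2*21711/1111)
v = sqrt(39.083708)
v = 6.25 m/s


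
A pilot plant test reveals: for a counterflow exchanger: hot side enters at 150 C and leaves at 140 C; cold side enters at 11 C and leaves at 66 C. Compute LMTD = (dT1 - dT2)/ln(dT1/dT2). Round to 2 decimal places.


dT1 = Th_in - Tc_out = 150 - 66 = 84
dT2 = Th_out - Tc_in = 140 - 11 = 129
LMTD = (dT1 - dT2) / ln(dT1/dT2)
LMTD = (84 - 129) / ln(84/129)
LMTD = 104.90 K


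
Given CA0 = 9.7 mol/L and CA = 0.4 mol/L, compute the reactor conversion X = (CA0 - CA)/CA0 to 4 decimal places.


X = (CA0 - CA) / CA0
X = (9.7 - 0.4) / 9.7
X = 9.3 / 9.7
X = 0.9588


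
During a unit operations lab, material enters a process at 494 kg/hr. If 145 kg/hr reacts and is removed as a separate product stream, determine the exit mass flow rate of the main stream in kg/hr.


Steady-state mass balance on the main outlet: F_out = F_in - F_removed
F_out = 494 - 145
F_out = 349 kg/hr


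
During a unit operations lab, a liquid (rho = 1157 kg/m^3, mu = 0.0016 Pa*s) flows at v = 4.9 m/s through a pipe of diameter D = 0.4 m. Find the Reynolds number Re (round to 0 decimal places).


Re = rho * v * D / mu
Re = 1157 * 4.9 * 0.4 / 0.0016
Re = 2267.72 / 0.0016
Re = 1417325


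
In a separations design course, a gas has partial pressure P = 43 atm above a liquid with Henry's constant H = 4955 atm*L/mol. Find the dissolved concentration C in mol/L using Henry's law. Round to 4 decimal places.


C = P / H
C = 43 / 4955
C = 0.0087 mol/L


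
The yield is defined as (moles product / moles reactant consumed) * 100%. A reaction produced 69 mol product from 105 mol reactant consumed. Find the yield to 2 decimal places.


Yield = (moles product / moles consumed) * 100%
Yield = (69 / 105) * 100
Yield = 0.6571 * 100
Yield = 65.71%


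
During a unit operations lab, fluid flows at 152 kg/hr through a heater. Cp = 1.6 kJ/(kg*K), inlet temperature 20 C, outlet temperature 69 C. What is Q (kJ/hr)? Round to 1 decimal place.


Q = m_dot * Cp * (T2 - T1)
Q = 152 * 1.6 * (69 - 20)
Q = 152 * 1.6 * 49
Q = 11916.8 kJ/hr


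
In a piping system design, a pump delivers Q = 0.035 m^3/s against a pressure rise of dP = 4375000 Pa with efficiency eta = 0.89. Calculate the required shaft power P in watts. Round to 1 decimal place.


P = Q * dP / eta
P = 0.035 * 4375000 / 0.89
P = 153125.0 / 0.89
P = 172050.6 W


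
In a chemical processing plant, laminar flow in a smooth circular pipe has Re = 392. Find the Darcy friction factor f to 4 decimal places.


f = 64 / Re
f = 64 / 392
f = 0.1633


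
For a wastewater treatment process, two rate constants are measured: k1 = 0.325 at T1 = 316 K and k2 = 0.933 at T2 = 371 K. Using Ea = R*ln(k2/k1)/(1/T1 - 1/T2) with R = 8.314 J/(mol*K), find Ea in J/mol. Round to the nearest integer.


Ea = R * ln(k2/k1) / (1/T1 - 1/T2)
ln(k2/k1) = ln(0.933/0.325) = 1.05458
1/T1 - 1/T2 = 1/316 - 1/371 = 0.000469139172
Ea = 8.314 * 1.05458 / 0.000469139172
Ea = 18689 J/mol


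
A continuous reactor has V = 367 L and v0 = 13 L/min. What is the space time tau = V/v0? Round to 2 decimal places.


tau = V / v0
tau = 367 / 13
tau = 28.23 min


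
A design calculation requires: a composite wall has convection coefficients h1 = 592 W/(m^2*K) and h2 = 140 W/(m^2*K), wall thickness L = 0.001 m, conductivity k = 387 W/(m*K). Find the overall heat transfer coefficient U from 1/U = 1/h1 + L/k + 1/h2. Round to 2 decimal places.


1/U = 1/h1 + L/k + 1/h2
1/U = 1/592 + 0.001/387 + 1/140
1/U = 0.0016891892 + 2.584e-06 + 0.0071428571
1/U = 0.0088346303
U = 113.19 W/(m^2*K)


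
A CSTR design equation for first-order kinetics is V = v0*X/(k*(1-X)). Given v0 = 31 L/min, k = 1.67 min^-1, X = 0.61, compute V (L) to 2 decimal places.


V = v0 * X / (k * (1 - X))
V = 31 * 0.61 / (1.67 * (1 - 0.61))
V = 18.91 / (1.67 * 0.39)
V = 18.91 / 0.6513
V = 29.03 L


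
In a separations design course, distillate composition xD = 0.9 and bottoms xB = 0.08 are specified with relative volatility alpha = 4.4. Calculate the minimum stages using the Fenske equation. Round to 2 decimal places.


N_min = ln((xD*(1-xB))/(xB*(1-xD))) / ln(alpha)
Numerator inside ln: 0.828 / 0.008 = 103.5
ln(103.5) = 4.639572
ln(alpha) = ln(4.4) = 1.481605
N_min = 4.639572 / 1.481605 = 3.13


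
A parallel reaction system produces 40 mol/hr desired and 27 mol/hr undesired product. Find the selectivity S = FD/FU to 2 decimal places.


S = desired product rate / undesired product rate
S = 40 / 27
S = 1.48


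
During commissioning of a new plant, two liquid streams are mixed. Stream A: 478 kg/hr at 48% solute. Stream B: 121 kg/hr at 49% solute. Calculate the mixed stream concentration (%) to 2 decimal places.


Mass balance on solute: F1*x1 + F2*x2 = F3*x3
F3 = F1 + F2 = 478 + 121 = 599 kg/hr
x3 = (F1*x1 + F2*x2)/F3
x3 = (478*0.48 + 121*0.49) / 599
x3 = 48.20%


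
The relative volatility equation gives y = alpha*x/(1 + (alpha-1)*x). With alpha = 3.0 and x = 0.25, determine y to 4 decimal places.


y = alpha*x / (1 + (alpha-1)*x)
y = 3.0*0.25 / (1 + (3.0-1)*0.25)
y = 0.75 / (1 + 0.5)
y = 0.75 / 1.5
y = 0.5000


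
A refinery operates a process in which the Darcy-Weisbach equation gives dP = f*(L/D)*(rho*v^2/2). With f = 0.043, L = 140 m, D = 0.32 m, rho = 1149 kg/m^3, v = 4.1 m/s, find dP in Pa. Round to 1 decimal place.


dP = f * (L/D) * (rho*v^2/2)
dP = 0.043 * (140/0.32) * (1149*4.1^2/2)
L/D = 437.5
rho*v^2/2 = 1149*16.81/2 = 9657.345
dP = 0.043 * 437.5 * 9657.345
dP = 181678.8 Pa


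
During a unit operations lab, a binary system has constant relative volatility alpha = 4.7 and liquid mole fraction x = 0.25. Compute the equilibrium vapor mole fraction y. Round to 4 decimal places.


y = alpha*x / (1 + (alpha-1)*x)
y = 4.7*0.25 / (1 + (4.7-1)*0.25)
y = 1.175 / (1 + 0.925)
y = 1.175 / 1.925
y = 0.6104


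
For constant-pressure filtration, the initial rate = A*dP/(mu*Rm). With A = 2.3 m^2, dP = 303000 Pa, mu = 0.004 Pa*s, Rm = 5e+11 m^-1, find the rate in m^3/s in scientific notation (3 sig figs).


rate = A * dP / (mu * Rm)
rate = 2.3 * 303000 / (0.004 * 5e+11)
rate = 696900.0 / 2.000e+09
rate = 3.48e-04 m^3/s


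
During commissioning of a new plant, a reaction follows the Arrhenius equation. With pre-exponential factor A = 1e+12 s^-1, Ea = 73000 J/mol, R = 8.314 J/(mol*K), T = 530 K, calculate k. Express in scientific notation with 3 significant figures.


k = A * exp(-Ea/(R*T))
k = 1e+12 * exp(-73000 / (8.314 * 530))
k = 1e+12 * exp(-16.566737)
k = 6.38e+04


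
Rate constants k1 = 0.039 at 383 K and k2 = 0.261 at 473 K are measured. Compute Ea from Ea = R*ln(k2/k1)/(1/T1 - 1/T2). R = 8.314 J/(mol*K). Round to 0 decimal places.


Ea = R * ln(k2/k1) / (1/T1 - 1/T2)
ln(k2/k1) = ln(0.261/0.039) = 1.9009588
1/T1 - 1/T2 = 1/383 - 1/473 = 0.000496801153
Ea = 8.314 * 1.9009588 / 0.000496801153
Ea = 31813 J/mol


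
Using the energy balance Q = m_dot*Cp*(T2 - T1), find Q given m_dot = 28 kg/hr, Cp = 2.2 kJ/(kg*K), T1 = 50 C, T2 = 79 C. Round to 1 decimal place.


Q = m_dot * Cp * (T2 - T1)
Q = 28 * 2.2 * (79 - 50)
Q = 28 * 2.2 * 29
Q = 1786.4 kJ/hr


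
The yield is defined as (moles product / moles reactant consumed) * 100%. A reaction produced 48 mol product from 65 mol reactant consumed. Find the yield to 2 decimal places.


Yield = (moles product / moles consumed) * 100%
Yield = (48 / 65) * 100
Yield = 0.7385 * 100
Yield = 73.85%


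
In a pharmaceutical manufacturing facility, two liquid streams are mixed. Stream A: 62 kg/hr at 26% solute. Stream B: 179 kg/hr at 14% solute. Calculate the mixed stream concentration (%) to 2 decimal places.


Mass balance on solute: F1*x1 + F2*x2 = F3*x3
F3 = F1 + F2 = 62 + 179 = 241 kg/hr
x3 = (F1*x1 + F2*x2)/F3
x3 = (62*0.26 + 179*0.14) / 241
x3 = 17.09%


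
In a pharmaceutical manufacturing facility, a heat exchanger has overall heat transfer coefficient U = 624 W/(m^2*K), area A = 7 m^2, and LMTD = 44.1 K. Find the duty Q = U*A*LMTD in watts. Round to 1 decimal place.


Q = U * A * LMTD
Q = 624 * 7 * 44.1
Q = 192628.8 W


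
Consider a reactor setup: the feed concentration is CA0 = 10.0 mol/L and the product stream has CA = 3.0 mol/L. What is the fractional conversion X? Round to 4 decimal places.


X = (CA0 - CA) / CA0
X = (10.0 - 3.0) / 10.0
X = 7.0 / 10.0
X = 0.7000


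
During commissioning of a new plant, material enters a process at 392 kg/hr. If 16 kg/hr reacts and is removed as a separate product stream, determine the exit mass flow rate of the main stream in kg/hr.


Steady-state mass balance on the main outlet: F_out = F_in - F_removed
F_out = 392 - 16
F_out = 376 kg/hr


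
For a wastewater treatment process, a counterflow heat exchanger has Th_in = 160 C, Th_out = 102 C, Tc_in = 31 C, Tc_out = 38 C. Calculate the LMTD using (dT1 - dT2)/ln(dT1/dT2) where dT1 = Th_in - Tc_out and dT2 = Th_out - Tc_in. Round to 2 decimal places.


dT1 = Th_in - Tc_out = 160 - 38 = 122
dT2 = Th_out - Tc_in = 102 - 31 = 71
LMTD = (dT1 - dT2) / ln(dT1/dT2)
LMTD = (122 - 71) / ln(122/71)
LMTD = 94.21 K


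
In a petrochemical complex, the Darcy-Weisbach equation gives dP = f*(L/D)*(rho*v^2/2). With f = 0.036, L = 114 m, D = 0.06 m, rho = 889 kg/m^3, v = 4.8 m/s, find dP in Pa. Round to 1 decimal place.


dP = f * (L/D) * (rho*v^2/2)
dP = 0.036 * (114/0.06) * (889*4.8^2/2)
L/D = 1900.0
rho*v^2/2 = 889*23.04/2 = 10241.28
dP = 0.036 * 1900.0 * 10241.28
dP = 700503.6 Pa


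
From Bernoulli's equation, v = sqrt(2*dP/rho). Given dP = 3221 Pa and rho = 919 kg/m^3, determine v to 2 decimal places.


v = sqrt(2*dP/rho)
v = sqrt(2*3221/919)
v = sqrt(7.009793)
v = 2.65 m/s


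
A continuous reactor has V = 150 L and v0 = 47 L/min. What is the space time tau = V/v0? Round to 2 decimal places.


tau = V / v0
tau = 150 / 47
tau = 3.19 min


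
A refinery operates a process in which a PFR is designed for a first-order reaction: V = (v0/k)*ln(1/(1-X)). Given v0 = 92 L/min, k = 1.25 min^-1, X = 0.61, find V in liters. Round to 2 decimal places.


V = (v0/k) * ln(1/(1-X))
V = (92/1.25) * ln(1/(1-0.61))
V = 73.6 * ln(2.564103)
V = 73.6 * 0.941609
V = 69.30 L


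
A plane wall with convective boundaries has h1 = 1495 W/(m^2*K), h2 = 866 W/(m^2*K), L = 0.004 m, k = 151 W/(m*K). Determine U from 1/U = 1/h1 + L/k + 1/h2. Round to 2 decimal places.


1/U = 1/h1 + L/k + 1/h2
1/U = 1/1495 + 0.004/151 + 1/866
1/U = 0.0006688963 + 2.64901e-05 + 0.0011547344
1/U = 0.0018501208
U = 540.51 W/(m^2*K)


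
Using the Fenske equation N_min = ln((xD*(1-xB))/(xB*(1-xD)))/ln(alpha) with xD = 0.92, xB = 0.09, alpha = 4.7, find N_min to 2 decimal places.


N_min = ln((xD*(1-xB))/(xB*(1-xD))) / ln(alpha)
Numerator inside ln: 0.8372 / 0.0072 = 116.277778
ln(116.277778) = 4.755982
ln(alpha) = ln(4.7) = 1.547563
N_min = 4.755982 / 1.547563 = 3.07


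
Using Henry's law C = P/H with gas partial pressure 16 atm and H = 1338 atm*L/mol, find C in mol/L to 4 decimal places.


C = P / H
C = 16 / 1338
C = 0.0120 mol/L


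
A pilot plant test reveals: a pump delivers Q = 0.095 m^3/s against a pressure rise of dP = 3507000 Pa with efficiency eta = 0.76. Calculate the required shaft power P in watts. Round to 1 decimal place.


P = Q * dP / eta
P = 0.095 * 3507000 / 0.76
P = 333165.0 / 0.76
P = 438375.0 W


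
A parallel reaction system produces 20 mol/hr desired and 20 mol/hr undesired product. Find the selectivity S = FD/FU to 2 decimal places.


S = desired product rate / undesired product rate
S = 20 / 20
S = 1.00


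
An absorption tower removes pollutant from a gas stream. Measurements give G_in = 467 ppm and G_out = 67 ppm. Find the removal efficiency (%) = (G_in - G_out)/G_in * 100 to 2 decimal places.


Efficiency = (G_in - G_out) / G_in * 100%
Efficiency = (467 - 67) / 467 * 100
Efficiency = 400 / 467 * 100
Efficiency = 85.65%


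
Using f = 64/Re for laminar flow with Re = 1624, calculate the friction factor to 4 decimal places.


f = 64 / Re
f = 64 / 1624
f = 0.0394


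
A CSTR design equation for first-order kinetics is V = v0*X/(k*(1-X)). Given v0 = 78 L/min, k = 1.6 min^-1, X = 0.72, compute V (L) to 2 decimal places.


V = v0 * X / (k * (1 - X))
V = 78 * 0.72 / (1.6 * (1 - 0.72))
V = 56.16 / (1.6 * 0.28)
V = 56.16 / 0.448
V = 125.36 L


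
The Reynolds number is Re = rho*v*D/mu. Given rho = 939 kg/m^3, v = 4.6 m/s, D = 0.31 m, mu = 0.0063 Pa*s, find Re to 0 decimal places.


Re = rho * v * D / mu
Re = 939 * 4.6 * 0.31 / 0.0063
Re = 1339.014 / 0.0063
Re = 212542


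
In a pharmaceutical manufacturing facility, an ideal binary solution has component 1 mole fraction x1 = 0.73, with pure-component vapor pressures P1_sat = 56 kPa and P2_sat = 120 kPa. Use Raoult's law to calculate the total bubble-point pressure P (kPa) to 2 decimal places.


P = x1*P1_sat + x2*P2_sat
x2 = 1 - x1 = 1 - 0.73 = 0.27
P = 0.73*56 + 0.27*120
P = 40.88 + 32.4
P = 73.28 kPa


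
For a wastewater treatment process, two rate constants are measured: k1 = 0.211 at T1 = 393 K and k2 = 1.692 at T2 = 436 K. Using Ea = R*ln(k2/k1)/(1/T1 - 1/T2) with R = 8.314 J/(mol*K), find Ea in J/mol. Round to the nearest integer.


Ea = R * ln(k2/k1) / (1/T1 - 1/T2)
ln(k2/k1) = ln(1.692/0.211) = 2.0818084
1/T1 - 1/T2 = 1/393 - 1/436 = 0.00025095128
Ea = 8.314 * 2.0818084 / 0.00025095128
Ea = 68970 J/mol


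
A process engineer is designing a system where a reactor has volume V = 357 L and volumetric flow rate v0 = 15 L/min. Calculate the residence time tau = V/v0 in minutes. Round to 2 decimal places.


tau = V / v0
tau = 357 / 15
tau = 23.80 min


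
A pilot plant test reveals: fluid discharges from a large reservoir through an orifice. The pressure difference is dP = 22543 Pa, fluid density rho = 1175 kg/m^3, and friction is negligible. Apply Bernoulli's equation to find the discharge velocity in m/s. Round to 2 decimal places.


v = sqrt(2*dP/rho)
v = sqrt(2*22543/1175)
v = sqrt(38.371064)
v = 6.19 m/s


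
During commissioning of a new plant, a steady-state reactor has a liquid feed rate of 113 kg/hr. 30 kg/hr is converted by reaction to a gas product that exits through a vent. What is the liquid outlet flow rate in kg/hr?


Steady-state mass balance on the main outlet: F_out = F_in - F_removed
F_out = 113 - 30
F_out = 83 kg/hr


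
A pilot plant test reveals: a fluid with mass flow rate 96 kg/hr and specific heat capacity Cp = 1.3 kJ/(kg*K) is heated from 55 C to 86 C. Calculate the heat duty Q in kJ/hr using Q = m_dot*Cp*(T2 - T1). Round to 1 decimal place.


Q = m_dot * Cp * (T2 - T1)
Q = 96 * 1.3 * (86 - 55)
Q = 96 * 1.3 * 31
Q = 3868.8 kJ/hr


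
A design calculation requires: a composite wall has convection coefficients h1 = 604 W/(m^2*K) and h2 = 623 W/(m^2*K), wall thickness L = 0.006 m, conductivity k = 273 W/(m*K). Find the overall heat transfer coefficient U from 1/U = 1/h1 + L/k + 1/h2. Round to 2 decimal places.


1/U = 1/h1 + L/k + 1/h2
1/U = 1/604 + 0.006/273 + 1/623
1/U = 0.0016556291 + 2.1978e-05 + 0.0016051364
1/U = 0.0032827435
U = 304.62 W/(m^2*K)


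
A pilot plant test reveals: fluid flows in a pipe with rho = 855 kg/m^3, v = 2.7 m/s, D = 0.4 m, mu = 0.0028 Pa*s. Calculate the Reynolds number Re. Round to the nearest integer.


Re = rho * v * D / mu
Re = 855 * 2.7 * 0.4 / 0.0028
Re = 923.4 / 0.0028
Re = 329786


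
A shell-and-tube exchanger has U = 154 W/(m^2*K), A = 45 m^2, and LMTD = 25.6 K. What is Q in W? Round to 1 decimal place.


Q = U * A * LMTD
Q = 154 * 45 * 25.6
Q = 177408.0 W


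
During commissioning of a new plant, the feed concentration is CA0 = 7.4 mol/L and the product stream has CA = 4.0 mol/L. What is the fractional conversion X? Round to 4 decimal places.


X = (CA0 - CA) / CA0
X = (7.4 - 4.0) / 7.4
X = 3.4 / 7.4
X = 0.4595


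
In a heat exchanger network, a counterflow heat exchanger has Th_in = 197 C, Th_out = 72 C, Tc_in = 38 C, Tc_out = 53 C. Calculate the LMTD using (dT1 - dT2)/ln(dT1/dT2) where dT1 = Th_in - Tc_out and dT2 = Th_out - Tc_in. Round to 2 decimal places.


dT1 = Th_in - Tc_out = 197 - 53 = 144
dT2 = Th_out - Tc_in = 72 - 38 = 34
LMTD = (dT1 - dT2) / ln(dT1/dT2)
LMTD = (144 - 34) / ln(144/34)
LMTD = 76.21 K


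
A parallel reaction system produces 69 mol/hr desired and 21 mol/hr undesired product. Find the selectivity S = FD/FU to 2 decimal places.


S = desired product rate / undesired product rate
S = 69 / 21
S = 3.29


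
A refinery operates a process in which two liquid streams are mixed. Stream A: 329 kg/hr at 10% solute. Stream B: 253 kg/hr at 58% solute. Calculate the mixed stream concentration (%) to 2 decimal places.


Mass balance on solute: F1*x1 + F2*x2 = F3*x3
F3 = F1 + F2 = 329 + 253 = 582 kg/hr
x3 = (F1*x1 + F2*x2)/F3
x3 = (329*0.1 + 253*0.58) / 582
x3 = 30.87%


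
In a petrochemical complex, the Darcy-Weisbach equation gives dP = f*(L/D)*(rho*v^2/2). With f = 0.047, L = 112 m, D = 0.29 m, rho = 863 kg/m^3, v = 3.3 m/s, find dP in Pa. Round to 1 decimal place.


dP = f * (L/D) * (rho*v^2/2)
dP = 0.047 * (112/0.29) * (863*3.3^2/2)
L/D = 386.20689655
rho*v^2/2 = 863*10.89/2 = 4699.035
dP = 0.047 * 386.20689655 * 4699.035
dP = 85295.6 Pa


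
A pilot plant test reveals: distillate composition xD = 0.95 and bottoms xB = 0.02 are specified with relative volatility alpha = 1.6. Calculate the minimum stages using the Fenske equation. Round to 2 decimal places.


N_min = ln((xD*(1-xB))/(xB*(1-xD))) / ln(alpha)
Numerator inside ln: 0.931 / 0.001 = 931.0
ln(931.0) = 6.836259
ln(alpha) = ln(1.6) = 0.470004
N_min = 6.836259 / 0.470004 = 14.55


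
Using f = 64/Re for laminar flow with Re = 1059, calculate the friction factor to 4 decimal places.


f = 64 / Re
f = 64 / 1059
f = 0.0604


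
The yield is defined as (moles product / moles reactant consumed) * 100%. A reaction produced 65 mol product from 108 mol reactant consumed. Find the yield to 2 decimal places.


Yield = (moles product / moles consumed) * 100%
Yield = (65 / 108) * 100
Yield = 0.6019 * 100
Yield = 60.19%


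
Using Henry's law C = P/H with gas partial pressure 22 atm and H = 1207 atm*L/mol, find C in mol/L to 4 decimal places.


C = P / H
C = 22 / 1207
C = 0.0182 mol/L


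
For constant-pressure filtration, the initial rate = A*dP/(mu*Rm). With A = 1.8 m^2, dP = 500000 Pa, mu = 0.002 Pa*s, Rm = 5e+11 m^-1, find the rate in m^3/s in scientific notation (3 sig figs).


rate = A * dP / (mu * Rm)
rate = 1.8 * 500000 / (0.002 * 5e+11)
rate = 900000.0 / 1.000e+09
rate = 9.00e-04 m^3/s


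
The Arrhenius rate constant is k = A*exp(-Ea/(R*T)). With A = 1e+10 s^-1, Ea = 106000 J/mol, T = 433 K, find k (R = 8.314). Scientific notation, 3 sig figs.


k = A * exp(-Ea/(R*T))
k = 1e+10 * exp(-106000 / (8.314 * 433))
k = 1e+10 * exp(-29.444755)
k = 1.63e-03


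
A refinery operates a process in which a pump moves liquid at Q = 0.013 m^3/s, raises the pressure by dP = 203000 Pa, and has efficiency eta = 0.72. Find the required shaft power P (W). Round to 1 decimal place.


P = Q * dP / eta
P = 0.013 * 203000 / 0.72
P = 2639.0 / 0.72
P = 3665.3 W


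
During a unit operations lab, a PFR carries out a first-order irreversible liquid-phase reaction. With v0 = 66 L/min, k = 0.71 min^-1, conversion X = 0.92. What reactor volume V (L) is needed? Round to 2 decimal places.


V = (v0/k) * ln(1/(1-X))
V = (66/0.71) * ln(1/(1-0.92))
V = 92.957746 * ln(12.5)
V = 92.957746 * 2.525729
V = 234.79 L


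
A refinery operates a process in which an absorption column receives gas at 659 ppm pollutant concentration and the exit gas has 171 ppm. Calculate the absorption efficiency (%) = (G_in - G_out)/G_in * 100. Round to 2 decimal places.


Efficiency = (G_in - G_out) / G_in * 100%
Efficiency = (659 - 171) / 659 * 100
Efficiency = 488 / 659 * 100
Efficiency = 74.05%


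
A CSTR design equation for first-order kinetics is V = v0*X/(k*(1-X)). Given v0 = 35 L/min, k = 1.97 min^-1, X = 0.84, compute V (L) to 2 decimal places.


V = v0 * X / (k * (1 - X))
V = 35 * 0.84 / (1.97 * (1 - 0.84))
V = 29.4 / (1.97 * 0.16)
V = 29.4 / 0.3152
V = 93.27 L


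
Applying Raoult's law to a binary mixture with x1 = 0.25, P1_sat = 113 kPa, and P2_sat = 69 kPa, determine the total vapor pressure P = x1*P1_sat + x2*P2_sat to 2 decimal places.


P = x1*P1_sat + x2*P2_sat
x2 = 1 - x1 = 1 - 0.25 = 0.75
P = 0.25*113 + 0.75*69
P = 28.25 + 51.75
P = 80.00 kPa


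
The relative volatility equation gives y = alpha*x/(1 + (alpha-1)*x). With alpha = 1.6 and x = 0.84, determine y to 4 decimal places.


y = alpha*x / (1 + (alpha-1)*x)
y = 1.6*0.84 / (1 + (1.6-1)*0.84)
y = 1.344 / (1 + 0.504)
y = 1.344 / 1.504
y = 0.8936


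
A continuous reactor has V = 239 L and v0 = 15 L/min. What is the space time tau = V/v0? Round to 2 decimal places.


tau = V / v0
tau = 239 / 15
tau = 15.93 min


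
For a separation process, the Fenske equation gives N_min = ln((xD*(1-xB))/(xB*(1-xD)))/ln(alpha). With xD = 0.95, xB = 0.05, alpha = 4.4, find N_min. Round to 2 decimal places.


N_min = ln((xD*(1-xB))/(xB*(1-xD))) / ln(alpha)
Numerator inside ln: 0.9025 / 0.0025 = 361.0
ln(361.0) = 5.888878
ln(alpha) = ln(4.4) = 1.481605
N_min = 5.888878 / 1.481605 = 3.97


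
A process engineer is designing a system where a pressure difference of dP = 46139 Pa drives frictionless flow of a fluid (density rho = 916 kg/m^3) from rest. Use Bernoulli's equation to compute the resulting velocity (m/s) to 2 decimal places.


v = sqrt(2*dP/rho)
v = sqrt(2*46139/916)
v = sqrt(100.740175)
v = 10.04 m/s


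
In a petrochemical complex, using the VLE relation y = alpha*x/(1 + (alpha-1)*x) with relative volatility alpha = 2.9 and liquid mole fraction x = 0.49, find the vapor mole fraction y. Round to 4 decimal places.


y = alpha*x / (1 + (alpha-1)*x)
y = 2.9*0.49 / (1 + (2.9-1)*0.49)
y = 1.421 / (1 + 0.931)
y = 1.421 / 1.931
y = 0.7359
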